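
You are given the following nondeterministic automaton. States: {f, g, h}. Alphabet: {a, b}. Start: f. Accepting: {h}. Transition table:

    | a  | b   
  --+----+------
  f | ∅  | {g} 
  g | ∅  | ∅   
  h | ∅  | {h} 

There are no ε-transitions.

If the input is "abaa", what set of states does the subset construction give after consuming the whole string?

∅

Start in {f}.
Read 'a': f→∅; now ∅.
The set is empty and remains empty for the remaining 3 symbols.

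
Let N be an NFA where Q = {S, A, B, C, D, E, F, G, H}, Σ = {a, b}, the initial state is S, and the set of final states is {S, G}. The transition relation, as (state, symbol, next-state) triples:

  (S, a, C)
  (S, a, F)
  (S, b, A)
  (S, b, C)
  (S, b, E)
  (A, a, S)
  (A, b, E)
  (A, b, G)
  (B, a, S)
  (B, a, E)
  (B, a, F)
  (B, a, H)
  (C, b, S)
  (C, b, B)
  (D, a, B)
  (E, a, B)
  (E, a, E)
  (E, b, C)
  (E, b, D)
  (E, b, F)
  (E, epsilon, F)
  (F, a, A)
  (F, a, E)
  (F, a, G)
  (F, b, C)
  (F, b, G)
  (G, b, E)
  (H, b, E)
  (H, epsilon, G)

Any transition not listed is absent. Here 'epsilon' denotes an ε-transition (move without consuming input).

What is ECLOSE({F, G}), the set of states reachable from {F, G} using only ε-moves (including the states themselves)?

Begin with {F, G}.
No ε-moves leave this set, so the closure equals the set itself.

{F, G}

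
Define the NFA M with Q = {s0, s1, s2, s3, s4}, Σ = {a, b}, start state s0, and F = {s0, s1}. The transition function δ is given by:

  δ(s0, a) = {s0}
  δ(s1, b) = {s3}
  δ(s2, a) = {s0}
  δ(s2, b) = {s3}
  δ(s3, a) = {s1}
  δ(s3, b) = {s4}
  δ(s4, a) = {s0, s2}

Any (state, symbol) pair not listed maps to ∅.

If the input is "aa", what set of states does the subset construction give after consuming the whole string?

{s0}

Start in {s0}.
Read 'a': s0→{s0}; now {s0}.
Read 'a': s0→{s0}; now {s0}.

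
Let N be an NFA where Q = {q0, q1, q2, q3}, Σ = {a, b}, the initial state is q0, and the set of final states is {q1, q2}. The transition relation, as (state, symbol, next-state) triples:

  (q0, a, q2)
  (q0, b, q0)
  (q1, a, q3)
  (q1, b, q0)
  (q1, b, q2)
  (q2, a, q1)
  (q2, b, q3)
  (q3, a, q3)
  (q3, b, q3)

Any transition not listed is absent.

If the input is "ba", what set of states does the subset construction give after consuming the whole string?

Start in {q0}.
Read 'b': {q0} → {q0}.
Read 'a': {q0} → {q2}.

{q2}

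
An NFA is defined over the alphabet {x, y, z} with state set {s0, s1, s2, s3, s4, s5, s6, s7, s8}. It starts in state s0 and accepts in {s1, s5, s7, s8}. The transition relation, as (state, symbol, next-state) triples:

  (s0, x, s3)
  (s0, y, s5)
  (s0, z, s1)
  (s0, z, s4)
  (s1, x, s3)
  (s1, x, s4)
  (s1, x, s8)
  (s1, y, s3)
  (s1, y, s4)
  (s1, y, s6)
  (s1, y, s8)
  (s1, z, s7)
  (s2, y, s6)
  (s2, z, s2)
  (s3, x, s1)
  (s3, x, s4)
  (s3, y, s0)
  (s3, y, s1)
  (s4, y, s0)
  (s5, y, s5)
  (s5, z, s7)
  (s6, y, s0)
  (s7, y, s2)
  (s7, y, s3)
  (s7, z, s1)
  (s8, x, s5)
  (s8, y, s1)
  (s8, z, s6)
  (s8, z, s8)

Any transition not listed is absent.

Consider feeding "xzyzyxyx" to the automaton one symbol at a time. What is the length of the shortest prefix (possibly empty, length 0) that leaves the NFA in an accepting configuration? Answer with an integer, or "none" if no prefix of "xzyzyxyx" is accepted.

none

Start in {s0}.
Read 'x': s0→{s3}; now {s3}.
Read 'z': s3→∅; now ∅.
The set is empty and remains empty for the remaining 6 symbols.
No reachable set along the way intersects F.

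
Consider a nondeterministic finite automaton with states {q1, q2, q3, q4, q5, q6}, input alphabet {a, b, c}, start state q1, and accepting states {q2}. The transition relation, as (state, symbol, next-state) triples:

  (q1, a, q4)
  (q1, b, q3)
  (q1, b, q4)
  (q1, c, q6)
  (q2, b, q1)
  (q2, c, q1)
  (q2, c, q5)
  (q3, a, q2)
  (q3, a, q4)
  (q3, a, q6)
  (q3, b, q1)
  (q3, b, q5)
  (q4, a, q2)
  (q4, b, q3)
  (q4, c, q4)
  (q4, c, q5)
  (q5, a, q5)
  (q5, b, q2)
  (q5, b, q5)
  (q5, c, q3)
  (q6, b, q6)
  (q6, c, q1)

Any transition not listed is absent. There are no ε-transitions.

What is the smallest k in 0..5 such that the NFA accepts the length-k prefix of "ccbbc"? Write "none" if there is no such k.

Start in {q1}.
Read 'c': {q1} → {q6}.
Read 'c': {q6} → {q1}.
Read 'b': {q1} → {q3, q4}.
Read 'b': {q3, q4} → {q1, q3, q5}.
Read 'c': {q1, q3, q5} → {q3, q6}.
No reachable set along the way intersects F.

none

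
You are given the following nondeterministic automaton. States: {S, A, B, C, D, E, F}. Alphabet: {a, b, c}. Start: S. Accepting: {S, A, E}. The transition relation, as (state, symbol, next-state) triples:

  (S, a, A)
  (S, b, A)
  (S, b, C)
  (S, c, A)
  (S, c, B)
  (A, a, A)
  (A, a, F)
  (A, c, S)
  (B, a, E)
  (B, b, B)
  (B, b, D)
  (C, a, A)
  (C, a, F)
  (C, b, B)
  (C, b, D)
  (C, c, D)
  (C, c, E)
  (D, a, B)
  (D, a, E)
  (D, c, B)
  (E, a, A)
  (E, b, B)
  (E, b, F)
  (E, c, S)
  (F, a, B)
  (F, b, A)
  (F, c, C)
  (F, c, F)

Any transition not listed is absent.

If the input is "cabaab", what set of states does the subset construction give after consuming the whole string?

{A, B, D, F}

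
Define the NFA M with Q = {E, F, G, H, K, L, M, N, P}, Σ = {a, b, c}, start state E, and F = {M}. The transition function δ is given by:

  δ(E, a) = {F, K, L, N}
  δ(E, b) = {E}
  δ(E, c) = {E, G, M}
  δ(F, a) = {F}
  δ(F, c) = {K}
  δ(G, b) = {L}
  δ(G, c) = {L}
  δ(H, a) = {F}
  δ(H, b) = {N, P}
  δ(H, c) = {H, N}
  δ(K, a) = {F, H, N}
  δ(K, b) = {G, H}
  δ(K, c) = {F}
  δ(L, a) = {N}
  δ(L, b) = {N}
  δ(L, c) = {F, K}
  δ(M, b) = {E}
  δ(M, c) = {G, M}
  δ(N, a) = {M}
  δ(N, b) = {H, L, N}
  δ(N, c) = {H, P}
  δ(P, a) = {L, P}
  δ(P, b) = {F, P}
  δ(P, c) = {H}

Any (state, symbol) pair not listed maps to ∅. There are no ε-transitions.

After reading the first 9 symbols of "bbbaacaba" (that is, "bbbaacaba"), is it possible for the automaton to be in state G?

No

Start in {E}.
Read 'b': {E} → {E}.
Read 'b': {E} → {E}.
Read 'b': {E} → {E}.
Read 'a': {E} → {F, K, L, N}.
Read 'a': {F, K, L, N} → {F, H, M, N}.
Read 'c': {F, H, M, N} → {G, H, K, M, N, P}.
Read 'a': {G, H, K, M, N, P} → {F, H, L, M, N, P}.
Read 'b': {F, H, L, M, N, P} → {E, F, H, L, N, P}.
Read 'a': {E, F, H, L, N, P} → {F, K, L, M, N, P}.
State G is not in {F, K, L, M, N, P}.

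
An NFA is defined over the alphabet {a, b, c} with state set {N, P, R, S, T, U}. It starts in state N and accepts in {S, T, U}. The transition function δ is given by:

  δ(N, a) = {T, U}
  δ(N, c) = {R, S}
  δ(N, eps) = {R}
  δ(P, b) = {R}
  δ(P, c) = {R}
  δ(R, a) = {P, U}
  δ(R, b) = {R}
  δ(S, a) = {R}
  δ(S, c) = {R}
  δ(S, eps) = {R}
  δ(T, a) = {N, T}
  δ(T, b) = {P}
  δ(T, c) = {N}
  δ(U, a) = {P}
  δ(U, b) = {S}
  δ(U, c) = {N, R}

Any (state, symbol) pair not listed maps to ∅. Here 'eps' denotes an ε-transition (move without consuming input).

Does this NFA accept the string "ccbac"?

Start: ε-closure({N}) = {N, R}.
Read 'c': N→{R, S}, R→∅; now {R, S}.
Read 'c': R→∅, S→{R}; now {R}.
Read 'b': R→{R}; now {R}.
Read 'a': R→{P, U}; now {P, U}.
Read 'c': P→{R}, U→{N, R}; now {N, R}.
The final set {N, R} contains no accepting state.

No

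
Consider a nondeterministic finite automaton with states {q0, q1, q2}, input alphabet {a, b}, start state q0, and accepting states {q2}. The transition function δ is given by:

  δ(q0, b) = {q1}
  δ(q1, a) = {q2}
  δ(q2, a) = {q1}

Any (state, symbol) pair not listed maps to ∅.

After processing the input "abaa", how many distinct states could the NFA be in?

0

Start in {q0}.
Read 'a': q0→∅; now ∅.
The set is empty and remains empty for the remaining 3 symbols.
That set has 0 states.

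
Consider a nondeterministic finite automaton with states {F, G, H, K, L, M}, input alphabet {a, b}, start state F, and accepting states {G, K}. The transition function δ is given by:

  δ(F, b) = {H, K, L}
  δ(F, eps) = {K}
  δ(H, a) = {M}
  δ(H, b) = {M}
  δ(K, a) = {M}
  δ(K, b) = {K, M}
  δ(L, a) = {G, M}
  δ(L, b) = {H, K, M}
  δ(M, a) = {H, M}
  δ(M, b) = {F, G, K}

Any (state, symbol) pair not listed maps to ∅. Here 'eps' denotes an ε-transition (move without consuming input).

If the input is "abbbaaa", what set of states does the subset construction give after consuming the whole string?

{H, M}

Start: ε-closure({F}) = {F, K}.
Read 'a': {F, K} → {M}.
Read 'b': {M} → {F, G, K}.
Read 'b': {F, G, K} → {H, K, L, M}.
Read 'b': {H, K, L, M} → {F, G, H, K, M}.
Read 'a': {F, G, H, K, M} → {H, M}.
Read 'a': {H, M} → {H, M}.
Read 'a': {H, M} → {H, M}.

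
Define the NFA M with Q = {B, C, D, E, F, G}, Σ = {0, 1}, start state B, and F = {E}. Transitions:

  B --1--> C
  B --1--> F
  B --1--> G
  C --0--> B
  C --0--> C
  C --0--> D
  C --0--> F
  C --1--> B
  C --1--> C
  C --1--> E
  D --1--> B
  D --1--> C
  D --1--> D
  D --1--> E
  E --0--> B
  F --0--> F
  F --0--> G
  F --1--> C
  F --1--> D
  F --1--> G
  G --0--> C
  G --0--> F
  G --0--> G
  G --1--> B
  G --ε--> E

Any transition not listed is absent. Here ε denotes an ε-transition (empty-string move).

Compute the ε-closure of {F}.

{F}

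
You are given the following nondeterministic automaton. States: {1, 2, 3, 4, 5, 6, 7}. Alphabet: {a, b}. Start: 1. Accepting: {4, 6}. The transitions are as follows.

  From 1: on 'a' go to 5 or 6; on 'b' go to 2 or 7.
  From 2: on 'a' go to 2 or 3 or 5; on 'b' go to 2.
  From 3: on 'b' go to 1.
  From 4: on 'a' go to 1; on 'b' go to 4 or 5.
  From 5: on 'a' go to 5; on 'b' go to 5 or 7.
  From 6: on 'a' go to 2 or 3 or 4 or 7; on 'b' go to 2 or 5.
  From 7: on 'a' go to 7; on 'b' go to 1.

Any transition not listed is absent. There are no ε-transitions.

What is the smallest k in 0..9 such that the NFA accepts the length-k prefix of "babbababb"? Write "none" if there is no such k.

Start in {1}.
Read 'b': {1} → {2, 7}.
Read 'a': {2, 7} → {2, 3, 5, 7}.
Read 'b': {2, 3, 5, 7} → {1, 2, 5, 7}.
Read 'b': {1, 2, 5, 7} → {1, 2, 5, 7}.
Read 'a': {1, 2, 5, 7} → {2, 3, 5, 6, 7}.
None of the earlier sets intersect F, but {2, 3, 5, 6, 7} does.

5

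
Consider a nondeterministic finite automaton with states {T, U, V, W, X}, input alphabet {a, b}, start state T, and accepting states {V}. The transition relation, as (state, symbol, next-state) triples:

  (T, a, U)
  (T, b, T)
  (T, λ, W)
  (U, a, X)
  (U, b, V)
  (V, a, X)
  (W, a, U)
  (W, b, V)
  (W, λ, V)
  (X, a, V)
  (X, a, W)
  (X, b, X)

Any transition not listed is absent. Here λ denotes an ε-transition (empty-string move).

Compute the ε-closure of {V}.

{V}

Begin with {V}.
No ε-moves leave this set, so the closure equals the set itself.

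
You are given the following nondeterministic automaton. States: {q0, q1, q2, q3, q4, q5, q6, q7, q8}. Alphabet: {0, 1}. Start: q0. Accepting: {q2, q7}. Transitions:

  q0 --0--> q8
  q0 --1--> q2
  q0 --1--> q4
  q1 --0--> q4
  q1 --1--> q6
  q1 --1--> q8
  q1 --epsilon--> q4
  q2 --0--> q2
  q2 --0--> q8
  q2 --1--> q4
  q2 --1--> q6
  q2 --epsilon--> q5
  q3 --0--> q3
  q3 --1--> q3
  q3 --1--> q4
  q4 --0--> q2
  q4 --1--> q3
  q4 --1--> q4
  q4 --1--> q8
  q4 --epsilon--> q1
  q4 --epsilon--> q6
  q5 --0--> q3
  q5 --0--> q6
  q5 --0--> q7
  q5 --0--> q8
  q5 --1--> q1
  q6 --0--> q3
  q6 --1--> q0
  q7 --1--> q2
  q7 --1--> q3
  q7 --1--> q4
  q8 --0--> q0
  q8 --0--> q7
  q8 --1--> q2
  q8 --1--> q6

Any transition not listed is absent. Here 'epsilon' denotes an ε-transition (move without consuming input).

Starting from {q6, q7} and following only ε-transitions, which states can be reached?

Begin with {q6, q7}.
No ε-moves leave this set, so the closure equals the set itself.

{q6, q7}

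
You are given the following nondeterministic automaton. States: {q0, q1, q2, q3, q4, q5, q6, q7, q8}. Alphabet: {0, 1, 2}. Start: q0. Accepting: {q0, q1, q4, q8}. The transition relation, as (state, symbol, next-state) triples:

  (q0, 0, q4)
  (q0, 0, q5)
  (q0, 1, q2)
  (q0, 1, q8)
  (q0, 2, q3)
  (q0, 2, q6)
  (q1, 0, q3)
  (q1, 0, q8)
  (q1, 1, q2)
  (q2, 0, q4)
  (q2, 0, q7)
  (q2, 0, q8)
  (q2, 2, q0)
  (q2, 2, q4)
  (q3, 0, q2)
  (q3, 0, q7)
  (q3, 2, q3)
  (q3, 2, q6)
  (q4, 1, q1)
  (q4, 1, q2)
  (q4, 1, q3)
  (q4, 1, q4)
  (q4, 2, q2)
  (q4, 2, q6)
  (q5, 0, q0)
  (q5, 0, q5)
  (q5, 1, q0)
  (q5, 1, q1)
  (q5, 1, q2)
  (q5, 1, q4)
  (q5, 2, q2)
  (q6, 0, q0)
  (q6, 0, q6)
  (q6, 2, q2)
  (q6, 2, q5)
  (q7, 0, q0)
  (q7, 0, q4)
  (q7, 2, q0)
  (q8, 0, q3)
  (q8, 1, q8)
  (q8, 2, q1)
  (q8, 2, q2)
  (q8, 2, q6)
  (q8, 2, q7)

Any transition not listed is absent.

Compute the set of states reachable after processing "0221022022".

{q0, q2, q3, q4, q5, q6}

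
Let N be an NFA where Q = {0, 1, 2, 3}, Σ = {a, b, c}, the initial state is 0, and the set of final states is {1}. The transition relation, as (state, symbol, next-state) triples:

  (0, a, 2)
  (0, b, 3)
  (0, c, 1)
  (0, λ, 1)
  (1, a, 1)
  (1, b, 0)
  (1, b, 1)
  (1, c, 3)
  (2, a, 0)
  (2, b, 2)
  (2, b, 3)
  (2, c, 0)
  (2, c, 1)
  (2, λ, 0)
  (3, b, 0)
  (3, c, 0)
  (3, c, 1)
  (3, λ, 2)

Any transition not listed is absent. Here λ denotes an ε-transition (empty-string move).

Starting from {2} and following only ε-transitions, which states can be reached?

Begin with {2}.
ε-move 2 → 0; add 0.
ε-move 0 → 1; add 1.

{0, 1, 2}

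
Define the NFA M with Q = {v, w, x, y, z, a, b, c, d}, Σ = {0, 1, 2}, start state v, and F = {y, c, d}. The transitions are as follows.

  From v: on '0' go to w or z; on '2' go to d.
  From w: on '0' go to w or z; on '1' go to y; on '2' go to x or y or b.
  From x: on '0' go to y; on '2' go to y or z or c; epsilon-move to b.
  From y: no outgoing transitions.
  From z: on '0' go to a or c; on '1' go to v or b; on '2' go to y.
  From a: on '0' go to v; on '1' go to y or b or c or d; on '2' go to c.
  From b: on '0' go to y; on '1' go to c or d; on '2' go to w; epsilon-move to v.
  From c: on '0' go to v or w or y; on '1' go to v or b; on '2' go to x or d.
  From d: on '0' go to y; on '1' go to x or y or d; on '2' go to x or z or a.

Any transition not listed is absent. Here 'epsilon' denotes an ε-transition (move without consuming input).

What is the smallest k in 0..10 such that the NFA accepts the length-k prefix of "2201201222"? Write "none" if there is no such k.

1

Start in {v}.
Read '2': {v} → {d}.
None of the earlier sets intersect F, but {d} does.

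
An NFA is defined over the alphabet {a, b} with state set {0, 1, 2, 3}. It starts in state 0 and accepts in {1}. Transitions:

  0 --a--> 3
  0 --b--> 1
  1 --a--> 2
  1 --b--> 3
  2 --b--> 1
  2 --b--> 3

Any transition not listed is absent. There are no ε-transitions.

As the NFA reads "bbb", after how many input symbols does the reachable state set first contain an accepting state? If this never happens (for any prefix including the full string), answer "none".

1

Start in {0}.
Read 'b': {0} → {1}.
None of the earlier sets intersect F, but {1} does.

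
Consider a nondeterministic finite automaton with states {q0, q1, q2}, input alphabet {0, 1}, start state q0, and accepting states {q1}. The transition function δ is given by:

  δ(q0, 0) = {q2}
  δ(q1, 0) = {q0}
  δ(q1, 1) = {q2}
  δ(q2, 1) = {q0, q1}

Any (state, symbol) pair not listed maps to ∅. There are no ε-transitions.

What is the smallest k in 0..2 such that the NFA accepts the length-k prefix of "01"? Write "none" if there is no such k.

2

Start in {q0}.
Read '0': {q0} → {q2}.
Read '1': {q2} → {q0, q1}.
None of the earlier sets intersect F, but {q0, q1} does.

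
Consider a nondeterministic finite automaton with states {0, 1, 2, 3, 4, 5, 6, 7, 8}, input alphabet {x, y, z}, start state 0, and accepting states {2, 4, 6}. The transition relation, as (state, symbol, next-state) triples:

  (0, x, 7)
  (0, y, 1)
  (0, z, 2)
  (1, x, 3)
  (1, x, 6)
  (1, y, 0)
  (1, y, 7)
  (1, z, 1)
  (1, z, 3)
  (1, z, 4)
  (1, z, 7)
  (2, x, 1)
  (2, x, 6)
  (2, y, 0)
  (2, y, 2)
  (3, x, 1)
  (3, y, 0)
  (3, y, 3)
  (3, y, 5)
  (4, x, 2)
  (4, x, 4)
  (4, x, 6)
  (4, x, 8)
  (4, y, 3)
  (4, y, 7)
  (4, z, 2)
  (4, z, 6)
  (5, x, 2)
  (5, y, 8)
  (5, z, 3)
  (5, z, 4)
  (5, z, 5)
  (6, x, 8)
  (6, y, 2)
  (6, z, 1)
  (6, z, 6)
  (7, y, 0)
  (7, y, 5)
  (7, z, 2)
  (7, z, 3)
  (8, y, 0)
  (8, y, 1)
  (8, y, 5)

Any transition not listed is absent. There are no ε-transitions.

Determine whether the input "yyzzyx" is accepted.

No

Start in {0}.
Read 'y': {0} → {1}.
Read 'y': {1} → {0, 7}.
Read 'z': {0, 7} → {2, 3}.
Read 'z': {2, 3} → ∅.
The set is empty and remains empty for the remaining 2 symbols.
The final set ∅ contains no accepting state.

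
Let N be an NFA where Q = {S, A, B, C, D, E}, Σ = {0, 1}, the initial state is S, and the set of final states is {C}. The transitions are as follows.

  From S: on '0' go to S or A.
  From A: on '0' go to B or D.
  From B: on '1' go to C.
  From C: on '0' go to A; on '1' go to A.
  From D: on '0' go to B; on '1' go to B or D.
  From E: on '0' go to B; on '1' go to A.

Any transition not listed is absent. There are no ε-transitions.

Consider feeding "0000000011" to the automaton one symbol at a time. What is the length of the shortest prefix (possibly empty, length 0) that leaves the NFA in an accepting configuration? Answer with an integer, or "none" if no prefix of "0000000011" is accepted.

Start in {S}.
Read '0': {S} → {S, A}.
Read '0': {S, A} → {S, A, B, D}.
Read '0': {S, A, B, D} → {S, A, B, D}.
Read '0': {S, A, B, D} → {S, A, B, D}.
Read '0': {S, A, B, D} → {S, A, B, D}.
Read '0': {S, A, B, D} → {S, A, B, D}.
Read '0': {S, A, B, D} → {S, A, B, D}.
Read '0': {S, A, B, D} → {S, A, B, D}.
Read '1': {S, A, B, D} → {B, C, D}.
None of the earlier sets intersect F, but {B, C, D} does.

9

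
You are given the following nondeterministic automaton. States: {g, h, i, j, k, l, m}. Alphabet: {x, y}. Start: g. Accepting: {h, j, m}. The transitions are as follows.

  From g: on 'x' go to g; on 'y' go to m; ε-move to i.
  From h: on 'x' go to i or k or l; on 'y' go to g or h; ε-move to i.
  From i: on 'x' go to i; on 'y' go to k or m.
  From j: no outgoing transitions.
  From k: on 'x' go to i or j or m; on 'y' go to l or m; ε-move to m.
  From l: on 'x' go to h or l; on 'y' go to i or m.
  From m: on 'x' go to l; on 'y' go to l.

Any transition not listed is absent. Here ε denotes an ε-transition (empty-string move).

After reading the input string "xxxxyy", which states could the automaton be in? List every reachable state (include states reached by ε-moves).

{l, m}

Start: ε-closure({g}) = {g, i}.
Read 'x': {g, i} → {g, i}.
Read 'x': {g, i} → {g, i}.
Read 'x': {g, i} → {g, i}.
Read 'x': {g, i} → {g, i}.
Read 'y': {g, i} → {k, m}.
Read 'y': {k, m} → {l, m}.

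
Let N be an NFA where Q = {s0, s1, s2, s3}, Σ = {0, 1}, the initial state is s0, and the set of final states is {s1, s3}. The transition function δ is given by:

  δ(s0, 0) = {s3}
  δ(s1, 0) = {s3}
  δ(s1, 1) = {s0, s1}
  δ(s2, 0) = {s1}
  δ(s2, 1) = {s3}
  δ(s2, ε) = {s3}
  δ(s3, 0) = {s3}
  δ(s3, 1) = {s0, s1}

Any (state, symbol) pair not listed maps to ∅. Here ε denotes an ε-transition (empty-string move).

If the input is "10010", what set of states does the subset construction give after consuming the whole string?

∅

Start in {s0}.
Read '1': s0→∅; now ∅.
The set is empty and remains empty for the remaining 4 symbols.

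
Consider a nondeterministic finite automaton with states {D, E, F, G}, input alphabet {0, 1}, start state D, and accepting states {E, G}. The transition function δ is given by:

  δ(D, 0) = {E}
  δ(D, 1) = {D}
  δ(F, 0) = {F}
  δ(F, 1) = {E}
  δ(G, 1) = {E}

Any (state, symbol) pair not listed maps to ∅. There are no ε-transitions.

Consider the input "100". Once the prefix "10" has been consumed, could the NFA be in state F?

No

Start in {D}.
Read '1': D→{D}; now {D}.
Read '0': D→{E}; now {E}.
State F is not in {E}.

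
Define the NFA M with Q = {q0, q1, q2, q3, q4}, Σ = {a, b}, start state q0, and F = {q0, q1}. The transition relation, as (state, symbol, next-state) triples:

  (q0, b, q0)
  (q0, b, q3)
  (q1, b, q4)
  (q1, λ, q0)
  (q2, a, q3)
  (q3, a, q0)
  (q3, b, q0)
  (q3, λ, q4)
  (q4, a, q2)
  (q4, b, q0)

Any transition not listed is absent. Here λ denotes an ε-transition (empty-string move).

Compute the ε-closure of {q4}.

{q4}

Begin with {q4}.
No ε-moves leave this set, so the closure equals the set itself.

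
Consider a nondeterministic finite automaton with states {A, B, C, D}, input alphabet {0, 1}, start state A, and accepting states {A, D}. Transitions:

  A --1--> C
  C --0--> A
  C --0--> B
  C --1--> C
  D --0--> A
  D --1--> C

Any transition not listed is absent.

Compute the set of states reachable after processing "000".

Start in {A}.
Read '0': A→∅; now ∅.
The set is empty and remains empty for the remaining 2 symbols.

∅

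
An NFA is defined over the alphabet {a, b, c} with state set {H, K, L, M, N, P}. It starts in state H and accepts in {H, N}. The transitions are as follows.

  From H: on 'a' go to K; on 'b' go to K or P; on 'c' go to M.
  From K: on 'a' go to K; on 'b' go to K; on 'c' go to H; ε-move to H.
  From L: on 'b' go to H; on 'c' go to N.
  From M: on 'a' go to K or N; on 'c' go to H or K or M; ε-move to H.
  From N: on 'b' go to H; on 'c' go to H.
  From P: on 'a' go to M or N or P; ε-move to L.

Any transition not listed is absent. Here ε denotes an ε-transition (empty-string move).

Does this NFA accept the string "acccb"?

Yes

Start in {H}.
Read 'a': H→{K}; union {K}; ε-closure = {H, K}.
Read 'c': H→{M}, K→{H}; now {H, M}.
Read 'c': H→{M}, M→{H, K, M}; now {H, K, M}.
Read 'c': H→{M}, K→{H}, M→{H, K, M}; now {H, K, M}.
Read 'b': H→{K, P}, K→{K}, M→∅; union {K, P}; ε-closure = {H, K, L, P}.
The final set {H, K, L, P} contains the accepting state H.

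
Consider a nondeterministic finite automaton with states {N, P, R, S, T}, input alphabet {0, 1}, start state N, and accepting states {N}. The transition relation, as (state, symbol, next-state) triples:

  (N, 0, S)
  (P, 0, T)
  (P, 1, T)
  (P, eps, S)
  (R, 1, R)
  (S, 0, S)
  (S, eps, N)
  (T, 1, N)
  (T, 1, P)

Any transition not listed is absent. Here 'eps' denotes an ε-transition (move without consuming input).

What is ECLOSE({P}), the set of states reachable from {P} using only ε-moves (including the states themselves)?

{N, P, S}

Begin with {P}.
ε-move P → S; add S.
ε-move S → N; add N.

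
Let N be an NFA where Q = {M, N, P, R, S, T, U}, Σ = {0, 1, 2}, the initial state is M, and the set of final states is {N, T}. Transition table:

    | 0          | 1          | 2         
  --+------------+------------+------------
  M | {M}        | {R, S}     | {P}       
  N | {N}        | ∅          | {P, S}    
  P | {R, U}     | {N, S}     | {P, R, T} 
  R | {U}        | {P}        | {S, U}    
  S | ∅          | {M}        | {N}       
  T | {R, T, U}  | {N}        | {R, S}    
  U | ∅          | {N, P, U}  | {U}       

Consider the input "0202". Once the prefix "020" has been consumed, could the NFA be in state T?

No

Start in {M}.
Read '0': {M} → {M}.
Read '2': {M} → {P}.
Read '0': {P} → {R, U}.
State T is not in {R, U}.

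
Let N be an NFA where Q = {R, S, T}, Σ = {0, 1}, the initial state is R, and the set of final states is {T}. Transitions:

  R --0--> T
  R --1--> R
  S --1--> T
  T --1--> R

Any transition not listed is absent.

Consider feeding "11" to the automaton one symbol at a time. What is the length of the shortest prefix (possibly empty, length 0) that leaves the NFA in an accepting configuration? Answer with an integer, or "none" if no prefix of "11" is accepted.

none

Start in {R}.
Read '1': {R} → {R}.
Read '1': {R} → {R}.
No reachable set along the way intersects F.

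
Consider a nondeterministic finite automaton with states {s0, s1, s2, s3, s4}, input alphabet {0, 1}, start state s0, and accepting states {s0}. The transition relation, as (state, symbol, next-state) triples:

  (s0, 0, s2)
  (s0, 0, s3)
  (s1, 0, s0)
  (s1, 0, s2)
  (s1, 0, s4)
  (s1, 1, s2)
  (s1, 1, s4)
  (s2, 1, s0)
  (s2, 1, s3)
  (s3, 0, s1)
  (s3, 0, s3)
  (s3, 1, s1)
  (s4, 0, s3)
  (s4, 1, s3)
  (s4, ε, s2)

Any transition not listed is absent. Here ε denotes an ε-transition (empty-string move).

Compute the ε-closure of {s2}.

Begin with {s2}.
No ε-moves leave this set, so the closure equals the set itself.

{s2}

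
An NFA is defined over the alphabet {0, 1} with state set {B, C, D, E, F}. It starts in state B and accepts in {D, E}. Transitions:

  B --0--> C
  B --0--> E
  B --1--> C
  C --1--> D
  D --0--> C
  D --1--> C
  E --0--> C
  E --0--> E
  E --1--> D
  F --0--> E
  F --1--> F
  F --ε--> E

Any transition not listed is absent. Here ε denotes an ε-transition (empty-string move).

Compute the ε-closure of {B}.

Begin with {B}.
No ε-moves leave this set, so the closure equals the set itself.

{B}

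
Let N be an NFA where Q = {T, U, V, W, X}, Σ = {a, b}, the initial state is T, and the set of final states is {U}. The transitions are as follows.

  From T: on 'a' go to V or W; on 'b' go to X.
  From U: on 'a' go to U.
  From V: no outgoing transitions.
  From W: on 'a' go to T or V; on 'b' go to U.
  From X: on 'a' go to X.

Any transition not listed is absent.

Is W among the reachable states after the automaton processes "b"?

No

Start in {T}.
Read 'b': T→{X}; now {X}.
State W is not in {X}.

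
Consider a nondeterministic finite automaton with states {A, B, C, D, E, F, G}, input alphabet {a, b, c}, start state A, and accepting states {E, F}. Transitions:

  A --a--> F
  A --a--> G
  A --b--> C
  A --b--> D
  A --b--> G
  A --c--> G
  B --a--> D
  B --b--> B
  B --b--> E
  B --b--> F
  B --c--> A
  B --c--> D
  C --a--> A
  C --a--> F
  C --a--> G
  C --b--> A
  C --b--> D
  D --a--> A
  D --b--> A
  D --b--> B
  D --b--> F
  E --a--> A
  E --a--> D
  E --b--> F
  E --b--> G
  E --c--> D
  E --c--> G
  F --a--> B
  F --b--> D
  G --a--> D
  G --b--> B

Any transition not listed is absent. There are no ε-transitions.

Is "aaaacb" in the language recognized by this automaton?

Start in {A}.
Read 'a': {A} → {F, G}.
Read 'a': {F, G} → {B, D}.
Read 'a': {B, D} → {A, D}.
Read 'a': {A, D} → {A, F, G}.
Read 'c': {A, F, G} → {G}.
Read 'b': {G} → {B}.
The final set {B} contains no accepting state.

No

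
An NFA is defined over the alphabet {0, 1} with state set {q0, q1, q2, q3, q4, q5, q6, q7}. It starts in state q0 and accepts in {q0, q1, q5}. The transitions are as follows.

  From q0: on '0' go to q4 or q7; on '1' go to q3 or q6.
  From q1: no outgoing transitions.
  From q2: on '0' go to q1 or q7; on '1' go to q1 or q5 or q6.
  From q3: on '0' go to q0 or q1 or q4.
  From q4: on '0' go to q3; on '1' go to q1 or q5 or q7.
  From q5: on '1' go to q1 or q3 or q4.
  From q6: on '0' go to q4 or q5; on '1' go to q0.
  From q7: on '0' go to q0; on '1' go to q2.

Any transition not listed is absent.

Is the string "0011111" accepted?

No

Start in {q0}.
Read '0': q0→{q4, q7}; now {q4, q7}.
Read '0': q4→{q3}, q7→{q0}; now {q0, q3}.
Read '1': q0→{q3, q6}, q3→∅; now {q3, q6}.
Read '1': q3→∅, q6→{q0}; now {q0}.
Read '1': q0→{q3, q6}; now {q3, q6}.
Read '1': q3→∅, q6→{q0}; now {q0}.
Read '1': q0→{q3, q6}; now {q3, q6}.
The final set {q3, q6} contains no accepting state.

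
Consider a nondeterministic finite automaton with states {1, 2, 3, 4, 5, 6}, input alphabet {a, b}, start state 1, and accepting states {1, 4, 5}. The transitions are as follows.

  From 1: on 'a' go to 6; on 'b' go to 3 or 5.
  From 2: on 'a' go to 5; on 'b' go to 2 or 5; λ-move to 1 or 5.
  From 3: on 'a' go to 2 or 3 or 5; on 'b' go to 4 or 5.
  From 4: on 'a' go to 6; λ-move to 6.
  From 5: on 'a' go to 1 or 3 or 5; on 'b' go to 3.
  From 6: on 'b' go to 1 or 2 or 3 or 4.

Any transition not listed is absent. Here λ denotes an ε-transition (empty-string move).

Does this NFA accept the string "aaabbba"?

No

Start in {1}.
Read 'a': 1→{6}; now {6}.
Read 'a': 6→∅; now ∅.
The set is empty and remains empty for the remaining 5 symbols.
The final set ∅ contains no accepting state.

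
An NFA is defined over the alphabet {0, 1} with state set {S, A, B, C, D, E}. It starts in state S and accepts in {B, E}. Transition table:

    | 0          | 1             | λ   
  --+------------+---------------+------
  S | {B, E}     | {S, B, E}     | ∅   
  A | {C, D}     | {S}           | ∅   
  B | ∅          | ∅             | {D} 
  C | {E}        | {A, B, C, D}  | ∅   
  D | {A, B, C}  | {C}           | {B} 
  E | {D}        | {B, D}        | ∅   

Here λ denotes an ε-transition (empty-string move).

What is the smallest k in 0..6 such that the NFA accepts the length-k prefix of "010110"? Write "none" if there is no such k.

1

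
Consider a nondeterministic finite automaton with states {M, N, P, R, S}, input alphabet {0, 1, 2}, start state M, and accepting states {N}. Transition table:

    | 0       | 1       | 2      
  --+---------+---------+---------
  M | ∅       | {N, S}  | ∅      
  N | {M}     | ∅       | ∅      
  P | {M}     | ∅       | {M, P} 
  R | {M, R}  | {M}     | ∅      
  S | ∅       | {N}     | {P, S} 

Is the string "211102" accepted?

Start in {M}.
Read '2': {M} → ∅.
The set is empty and remains empty for the remaining 5 symbols.
The final set ∅ contains no accepting state.

No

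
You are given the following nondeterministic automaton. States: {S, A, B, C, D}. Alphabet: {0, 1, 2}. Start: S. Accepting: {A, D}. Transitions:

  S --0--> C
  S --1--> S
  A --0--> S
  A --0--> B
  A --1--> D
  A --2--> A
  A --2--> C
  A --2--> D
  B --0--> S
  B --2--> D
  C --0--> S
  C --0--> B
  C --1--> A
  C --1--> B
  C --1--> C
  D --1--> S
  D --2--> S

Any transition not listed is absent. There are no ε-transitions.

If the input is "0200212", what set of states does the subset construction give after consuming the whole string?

∅

Start in {S}.
Read '0': S→{C}; now {C}.
Read '2': C→∅; now ∅.
The set is empty and remains empty for the remaining 5 symbols.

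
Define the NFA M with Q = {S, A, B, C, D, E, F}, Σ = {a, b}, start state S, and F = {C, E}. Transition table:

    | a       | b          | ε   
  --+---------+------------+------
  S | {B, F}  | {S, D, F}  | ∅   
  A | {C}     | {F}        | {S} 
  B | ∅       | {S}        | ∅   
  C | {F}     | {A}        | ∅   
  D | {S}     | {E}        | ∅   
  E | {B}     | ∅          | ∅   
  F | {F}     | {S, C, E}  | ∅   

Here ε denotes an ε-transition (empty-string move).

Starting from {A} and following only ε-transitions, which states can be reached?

{S, A}

Begin with {A}.
ε-move A → S; add S.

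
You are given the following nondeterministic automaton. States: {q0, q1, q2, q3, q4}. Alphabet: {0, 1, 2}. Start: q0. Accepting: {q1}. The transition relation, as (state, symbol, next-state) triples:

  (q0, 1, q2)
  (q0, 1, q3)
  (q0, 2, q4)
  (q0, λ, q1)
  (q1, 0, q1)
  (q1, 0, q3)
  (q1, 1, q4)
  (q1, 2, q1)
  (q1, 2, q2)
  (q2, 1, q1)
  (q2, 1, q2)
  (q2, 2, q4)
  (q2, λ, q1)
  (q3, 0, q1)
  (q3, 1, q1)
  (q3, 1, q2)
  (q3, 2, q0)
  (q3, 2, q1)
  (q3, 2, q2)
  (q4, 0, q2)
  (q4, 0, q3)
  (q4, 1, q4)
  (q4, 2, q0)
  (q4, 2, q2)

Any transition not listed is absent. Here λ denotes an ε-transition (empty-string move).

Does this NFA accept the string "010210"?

Start: ε-closure({q0}) = {q0, q1}.
Read '0': q0→∅, q1→{q1, q3}; now {q1, q3}.
Read '1': q1→{q4}, q3→{q1, q2}; now {q1, q2, q4}.
Read '0': q1→{q1, q3}, q2→∅, q4→{q2, q3}; now {q1, q2, q3}.
Read '2': q1→{q1, q2}, q2→{q4}, q3→{q0, q1, q2}; now {q0, q1, q2, q4}.
Read '1': q0→{q2, q3}, q1→{q4}, q2→{q1, q2}, q4→{q4}; now {q1, q2, q3, q4}.
Read '0': q1→{q1, q3}, q2→∅, q3→{q1}, q4→{q2, q3}; now {q1, q2, q3}.
The final set {q1, q2, q3} contains the accepting state q1.

Yes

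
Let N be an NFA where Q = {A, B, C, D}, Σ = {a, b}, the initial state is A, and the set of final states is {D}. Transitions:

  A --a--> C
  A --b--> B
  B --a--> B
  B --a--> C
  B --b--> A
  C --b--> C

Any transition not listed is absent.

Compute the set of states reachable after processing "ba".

{B, C}

Start in {A}.
Read 'b': {A} → {B}.
Read 'a': {B} → {B, C}.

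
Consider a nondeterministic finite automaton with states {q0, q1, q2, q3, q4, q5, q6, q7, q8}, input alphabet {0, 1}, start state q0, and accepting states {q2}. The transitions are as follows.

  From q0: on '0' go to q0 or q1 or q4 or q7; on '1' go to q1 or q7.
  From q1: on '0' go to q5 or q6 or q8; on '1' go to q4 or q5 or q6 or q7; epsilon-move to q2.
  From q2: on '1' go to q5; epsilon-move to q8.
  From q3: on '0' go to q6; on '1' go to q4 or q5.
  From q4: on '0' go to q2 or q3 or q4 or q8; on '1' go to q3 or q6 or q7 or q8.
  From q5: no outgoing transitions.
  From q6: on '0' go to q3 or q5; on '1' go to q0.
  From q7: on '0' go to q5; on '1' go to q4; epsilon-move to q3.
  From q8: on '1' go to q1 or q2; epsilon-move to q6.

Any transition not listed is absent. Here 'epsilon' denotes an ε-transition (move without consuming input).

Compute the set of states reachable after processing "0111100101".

{q0, q1, q2, q3, q4, q5, q6, q7, q8}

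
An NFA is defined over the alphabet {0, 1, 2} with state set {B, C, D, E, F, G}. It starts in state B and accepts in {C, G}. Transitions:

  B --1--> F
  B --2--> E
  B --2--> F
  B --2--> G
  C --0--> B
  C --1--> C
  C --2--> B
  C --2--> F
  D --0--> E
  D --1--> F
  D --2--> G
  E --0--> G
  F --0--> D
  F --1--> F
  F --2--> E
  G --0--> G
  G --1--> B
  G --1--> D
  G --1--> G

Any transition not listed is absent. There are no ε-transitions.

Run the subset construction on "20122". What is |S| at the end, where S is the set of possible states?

Start in {B}.
Read '2': {B} → {E, F, G}.
Read '0': {E, F, G} → {D, G}.
Read '1': {D, G} → {B, D, F, G}.
Read '2': {B, D, F, G} → {E, F, G}.
Read '2': {E, F, G} → {E}.
That set has 1 state.

1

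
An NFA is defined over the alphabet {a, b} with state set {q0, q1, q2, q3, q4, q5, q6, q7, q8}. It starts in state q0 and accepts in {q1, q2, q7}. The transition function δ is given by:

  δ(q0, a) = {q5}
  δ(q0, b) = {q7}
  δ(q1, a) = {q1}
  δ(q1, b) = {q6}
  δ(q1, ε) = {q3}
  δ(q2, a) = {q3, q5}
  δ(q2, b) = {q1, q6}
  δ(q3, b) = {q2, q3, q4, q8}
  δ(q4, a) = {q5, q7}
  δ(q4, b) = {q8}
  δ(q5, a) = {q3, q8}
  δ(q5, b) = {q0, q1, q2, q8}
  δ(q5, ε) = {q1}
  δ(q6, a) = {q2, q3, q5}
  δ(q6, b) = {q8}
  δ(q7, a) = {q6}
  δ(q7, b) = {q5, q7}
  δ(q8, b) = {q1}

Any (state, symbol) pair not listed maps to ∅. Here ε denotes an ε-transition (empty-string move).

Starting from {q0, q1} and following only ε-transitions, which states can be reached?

Begin with {q0, q1}.
ε-move q1 → q3; add q3.

{q0, q1, q3}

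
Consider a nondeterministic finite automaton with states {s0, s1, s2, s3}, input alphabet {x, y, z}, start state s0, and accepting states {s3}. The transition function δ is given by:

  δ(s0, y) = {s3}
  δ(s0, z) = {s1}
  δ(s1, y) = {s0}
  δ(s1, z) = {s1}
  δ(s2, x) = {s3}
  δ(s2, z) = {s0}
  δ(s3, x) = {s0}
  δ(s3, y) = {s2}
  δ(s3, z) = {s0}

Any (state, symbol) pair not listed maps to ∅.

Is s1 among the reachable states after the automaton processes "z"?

Start in {s0}.
Read 'z': s0→{s1}; now {s1}.
State s1 is in {s1}.

Yes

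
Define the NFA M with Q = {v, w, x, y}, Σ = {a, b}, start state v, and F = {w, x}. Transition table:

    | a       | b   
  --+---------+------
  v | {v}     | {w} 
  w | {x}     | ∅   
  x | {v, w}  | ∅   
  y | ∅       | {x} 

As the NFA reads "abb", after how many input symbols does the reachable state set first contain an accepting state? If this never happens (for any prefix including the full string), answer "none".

2

Start in {v}.
Read 'a': {v} → {v}.
Read 'b': {v} → {w}.
None of the earlier sets intersect F, but {w} does.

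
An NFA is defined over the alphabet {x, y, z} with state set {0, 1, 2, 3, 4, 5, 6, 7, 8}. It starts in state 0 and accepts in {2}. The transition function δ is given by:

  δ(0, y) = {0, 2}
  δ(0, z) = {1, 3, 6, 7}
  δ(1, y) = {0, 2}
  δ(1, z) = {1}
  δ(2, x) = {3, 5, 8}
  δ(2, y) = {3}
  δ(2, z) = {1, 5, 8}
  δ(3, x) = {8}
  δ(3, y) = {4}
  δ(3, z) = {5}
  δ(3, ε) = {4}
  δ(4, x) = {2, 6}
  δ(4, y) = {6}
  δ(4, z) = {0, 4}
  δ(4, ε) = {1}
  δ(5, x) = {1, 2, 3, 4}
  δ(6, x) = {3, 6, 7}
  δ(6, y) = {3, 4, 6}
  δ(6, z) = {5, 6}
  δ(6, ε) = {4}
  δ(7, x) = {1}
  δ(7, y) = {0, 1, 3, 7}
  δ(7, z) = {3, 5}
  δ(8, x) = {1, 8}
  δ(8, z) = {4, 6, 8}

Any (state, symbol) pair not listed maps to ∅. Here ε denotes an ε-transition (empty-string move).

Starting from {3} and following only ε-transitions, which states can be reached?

{1, 3, 4}

Begin with {3}.
ε-move 3 → 4; add 4.
ε-move 4 → 1; add 1.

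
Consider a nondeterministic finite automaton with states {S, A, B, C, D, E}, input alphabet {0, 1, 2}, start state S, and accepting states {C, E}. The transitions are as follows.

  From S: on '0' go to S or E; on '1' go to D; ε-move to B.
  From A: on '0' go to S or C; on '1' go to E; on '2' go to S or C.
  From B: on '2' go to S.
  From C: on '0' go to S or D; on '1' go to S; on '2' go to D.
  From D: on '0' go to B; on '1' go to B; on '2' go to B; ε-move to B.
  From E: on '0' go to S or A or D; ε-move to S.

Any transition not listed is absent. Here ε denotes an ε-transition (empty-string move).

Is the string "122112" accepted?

No

Start: ε-closure({S}) = {S, B}.
Read '1': {S, B} → {B, D}.
Read '2': {B, D} → {S, B}.
Read '2': {S, B} → {S, B}.
Read '1': {S, B} → {B, D}.
Read '1': {B, D} → {B}.
Read '2': {B} → {S, B}.
The final set {S, B} contains no accepting state.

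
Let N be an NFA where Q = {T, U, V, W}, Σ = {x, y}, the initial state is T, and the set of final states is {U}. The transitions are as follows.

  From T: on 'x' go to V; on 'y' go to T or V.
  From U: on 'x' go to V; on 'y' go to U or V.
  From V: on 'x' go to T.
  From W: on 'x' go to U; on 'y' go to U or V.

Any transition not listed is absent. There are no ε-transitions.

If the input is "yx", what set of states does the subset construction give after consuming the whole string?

{T, V}

Start in {T}.
Read 'y': T→{T, V}; now {T, V}.
Read 'x': T→{V}, V→{T}; now {T, V}.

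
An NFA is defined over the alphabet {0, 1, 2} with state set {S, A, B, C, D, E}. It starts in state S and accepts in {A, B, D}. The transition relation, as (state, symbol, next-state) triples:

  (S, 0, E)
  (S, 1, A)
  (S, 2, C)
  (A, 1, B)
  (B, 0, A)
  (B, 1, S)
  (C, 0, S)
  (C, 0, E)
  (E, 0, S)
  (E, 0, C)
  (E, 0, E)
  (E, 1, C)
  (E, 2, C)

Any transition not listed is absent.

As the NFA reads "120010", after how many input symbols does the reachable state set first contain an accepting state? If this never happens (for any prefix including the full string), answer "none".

1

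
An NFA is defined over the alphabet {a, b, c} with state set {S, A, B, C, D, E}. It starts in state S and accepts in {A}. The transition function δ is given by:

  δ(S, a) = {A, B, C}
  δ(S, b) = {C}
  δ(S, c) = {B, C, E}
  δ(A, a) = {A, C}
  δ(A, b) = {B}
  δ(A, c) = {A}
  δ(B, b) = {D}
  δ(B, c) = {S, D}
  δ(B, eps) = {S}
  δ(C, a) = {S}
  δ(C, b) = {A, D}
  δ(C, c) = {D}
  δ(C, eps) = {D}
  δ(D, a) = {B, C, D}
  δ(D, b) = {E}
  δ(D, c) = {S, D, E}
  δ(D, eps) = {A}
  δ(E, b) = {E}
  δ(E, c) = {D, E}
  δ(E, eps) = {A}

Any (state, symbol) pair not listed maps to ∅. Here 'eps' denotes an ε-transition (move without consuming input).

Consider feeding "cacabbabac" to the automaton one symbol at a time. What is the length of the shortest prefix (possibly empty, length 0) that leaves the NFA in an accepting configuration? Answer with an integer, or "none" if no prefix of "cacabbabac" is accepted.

1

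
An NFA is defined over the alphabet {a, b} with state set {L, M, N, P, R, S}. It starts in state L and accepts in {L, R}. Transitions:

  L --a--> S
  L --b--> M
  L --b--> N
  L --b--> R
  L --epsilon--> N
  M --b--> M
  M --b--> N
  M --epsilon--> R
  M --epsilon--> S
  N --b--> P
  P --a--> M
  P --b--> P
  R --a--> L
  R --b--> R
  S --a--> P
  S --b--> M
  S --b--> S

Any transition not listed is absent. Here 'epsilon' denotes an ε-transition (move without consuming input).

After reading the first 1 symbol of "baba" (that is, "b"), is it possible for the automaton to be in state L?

No

Start: ε-closure({L}) = {L, N}.
Read 'b': L→{M, N, R}, N→{P}; union {M, N, P, R}; ε-closure = {M, N, P, R, S}.
State L is not in {M, N, P, R, S}.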